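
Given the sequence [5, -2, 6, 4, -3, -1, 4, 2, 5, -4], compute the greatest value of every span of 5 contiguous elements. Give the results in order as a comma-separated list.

6, 6, 6, 4, 5, 5

(5, -2, 6, 4, -3) → max 6
(-2, 6, 4, -3, -1) → max 6
(6, 4, -3, -1, 4) → max 6
(4, -3, -1, 4, 2) → max 4
(-3, -1, 4, 2, 5) → max 5
(-1, 4, 2, 5, -4) → max 5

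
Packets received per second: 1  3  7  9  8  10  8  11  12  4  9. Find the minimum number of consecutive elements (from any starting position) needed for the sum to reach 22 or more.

2

Extend right; whenever the sum reaches 22, record the length and shrink from the left:
add 1: running sum 1 < 22
add 3: running sum 4 < 22
add 7: running sum 11 < 22
add 9: running sum 20 < 22
add 8: shortest ending here [7, 9, 8] sum 24, len 3
add 10: shortest ending here [9, 8, 10] sum 27, len 3
add 8: shortest ending here [8, 10, 8] sum 26, len 3
add 11: shortest ending here [10, 8, 11] sum 29, len 3
add 12: shortest ending here [11, 12] sum 23, len 2
add 4: shortest ending here [11, 12, 4] sum 27, len 3
add 9: shortest ending here [12, 4, 9] sum 25, len 3
Shortest qualifying length: 2.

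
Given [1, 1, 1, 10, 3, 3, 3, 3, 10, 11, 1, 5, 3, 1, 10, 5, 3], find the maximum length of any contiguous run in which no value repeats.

5

add 1: [1] len 1
add 1 (repeat 1, move left end past it): [1] len 1
add 1 (repeat 1, move left end past it): [1] len 1
add 10: [1, 10] len 2
add 3: [1, 10, 3] len 3
add 3 (repeat 3, move left end past it): [3] len 1
add 3 (repeat 3, move left end past it): [3] len 1
add 3 (repeat 3, move left end past it): [3] len 1
add 10: [3, 10] len 2
add 11: [3, 10, 11] len 3
add 1: [3, 10, 11, 1] len 4
add 5: [3, 10, 11, 1, 5] len 5
add 3 (repeat 3, move left end past it): [10, 11, 1, 5, 3] len 5
add 1 (repeat 1, move left end past it): [5, 3, 1] len 3
add 10: [5, 3, 1, 10] len 4
add 5 (repeat 5, move left end past it): [3, 1, 10, 5] len 4
add 3 (repeat 3, move left end past it): [1, 10, 5, 3] len 4
Longest all-distinct length: 5.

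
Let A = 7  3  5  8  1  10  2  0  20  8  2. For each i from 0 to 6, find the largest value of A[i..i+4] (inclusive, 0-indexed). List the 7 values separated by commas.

(7, 3, 5, 8, 1) → max 8
(3, 5, 8, 1, 10) → max 10
(5, 8, 1, 10, 2) → max 10
(8, 1, 10, 2, 0) → max 10
(1, 10, 2, 0, 20) → max 20
(10, 2, 0, 20, 8) → max 20
(2, 0, 20, 8, 2) → max 20

8, 10, 10, 10, 20, 20, 20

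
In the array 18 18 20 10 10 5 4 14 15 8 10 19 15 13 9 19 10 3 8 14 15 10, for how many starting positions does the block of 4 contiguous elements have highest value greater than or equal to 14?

(18, 18, 20, 10) → max 20  ≥ 14 ✓
(18, 20, 10, 10) → max 20  ≥ 14 ✓
(20, 10, 10, 5) → max 20  ≥ 14 ✓
(10, 10, 5, 4) → max 10
(10, 5, 4, 14) → max 14  ≥ 14 ✓
(5, 4, 14, 15) → max 15  ≥ 14 ✓
(4, 14, 15, 8) → max 15  ≥ 14 ✓
(14, 15, 8, 10) → max 15  ≥ 14 ✓
(15, 8, 10, 19) → max 19  ≥ 14 ✓
(8, 10, 19, 15) → max 19  ≥ 14 ✓
(10, 19, 15, 13) → max 19  ≥ 14 ✓
(19, 15, 13, 9) → max 19  ≥ 14 ✓
(15, 13, 9, 19) → max 19  ≥ 14 ✓
(13, 9, 19, 10) → max 19  ≥ 14 ✓
(9, 19, 10, 3) → max 19  ≥ 14 ✓
(19, 10, 3, 8) → max 19  ≥ 14 ✓
(10, 3, 8, 14) → max 14  ≥ 14 ✓
(3, 8, 14, 15) → max 15  ≥ 14 ✓
(8, 14, 15, 10) → max 15  ≥ 14 ✓
18 windows satisfy the condition.

18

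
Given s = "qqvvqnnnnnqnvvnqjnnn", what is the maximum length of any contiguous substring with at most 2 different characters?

8

[q] 1 distinct, len 1
[q, q] 1 distinct, len 2
[q, q, v] 2 distinct, len 3
[q, q, v, v] 2 distinct, len 4
[q, q, v, v, q] 2 distinct, len 5
[q, n] 2 distinct, len 2
[q, n, n] 2 distinct, len 3
[q, n, n, n] 2 distinct, len 4
[q, n, n, n, n] 2 distinct, len 5
[q, n, n, n, n, n] 2 distinct, len 6
[q, n, n, n, n, n, q] 2 distinct, len 7
[q, n, n, n, n, n, q, n] 2 distinct, len 8
[n, v] 2 distinct, len 2
[n, v, v] 2 distinct, len 3
[n, v, v, n] 2 distinct, len 4
[n, q] 2 distinct, len 2
[q, j] 2 distinct, len 2
[j, n] 2 distinct, len 2
[j, n, n] 2 distinct, len 3
[j, n, n, n] 2 distinct, len 4
Longest length with ≤2 distinct: 8.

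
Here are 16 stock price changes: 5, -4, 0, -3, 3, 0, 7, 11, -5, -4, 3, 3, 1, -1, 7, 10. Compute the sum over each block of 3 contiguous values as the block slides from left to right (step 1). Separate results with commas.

1, -7, 0, 0, 10, 18, 13, 2, -6, 2, 7, 3, 7, 16

[5, -4, 0] → sum 1
[-4, 0, -3] → sum -7
[0, -3, 3] → sum 0
[-3, 3, 0] → sum 0
[3, 0, 7] → sum 10
[0, 7, 11] → sum 18
[7, 11, -5] → sum 13
[11, -5, -4] → sum 2
[-5, -4, 3] → sum -6
[-4, 3, 3] → sum 2
[3, 3, 1] → sum 7
[3, 1, -1] → sum 3
[1, -1, 7] → sum 7
[-1, 7, 10] → sum 16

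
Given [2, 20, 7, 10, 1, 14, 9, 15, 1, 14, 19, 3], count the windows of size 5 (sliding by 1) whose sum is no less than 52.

4

2 20 7 10 1 → sum 40
20 7 10 1 14 → sum 52  ≥ 52 ✓
7 10 1 14 9 → sum 41
10 1 14 9 15 → sum 49
1 14 9 15 1 → sum 40
14 9 15 1 14 → sum 53  ≥ 52 ✓
9 15 1 14 19 → sum 58  ≥ 52 ✓
15 1 14 19 3 → sum 52  ≥ 52 ✓
4 windows satisfy the condition.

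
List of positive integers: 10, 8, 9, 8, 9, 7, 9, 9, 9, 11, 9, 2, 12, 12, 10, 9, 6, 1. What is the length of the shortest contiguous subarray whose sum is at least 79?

add 10: running sum 10 < 79
add 8: running sum 18 < 79
add 9: running sum 27 < 79
add 8: running sum 35 < 79
add 9: running sum 44 < 79
add 7: running sum 51 < 79
add 9: running sum 60 < 79
add 9: running sum 69 < 79
add 9: running sum 78 < 79
add 11: shortest ending here [8, 9, 8, 9, 7, 9, 9, 9, 11] sum 79, len 9
add 9: shortest ending here [9, 8, 9, 7, 9, 9, 9, 11, 9] sum 80, len 9
add 2: shortest ending here [9, 8, 9, 7, 9, 9, 9, 11, 9, 2] sum 82, len 10
add 12: shortest ending here [8, 9, 7, 9, 9, 9, 11, 9, 2, 12] sum 85, len 10
add 12: shortest ending here [7, 9, 9, 9, 11, 9, 2, 12, 12] sum 80, len 9
add 10: shortest ending here [9, 9, 9, 11, 9, 2, 12, 12, 10] sum 83, len 9
add 9: shortest ending here [9, 9, 11, 9, 2, 12, 12, 10, 9] sum 83, len 9
add 6: shortest ending here [9, 11, 9, 2, 12, 12, 10, 9, 6] sum 80, len 9
add 1: shortest ending here [9, 11, 9, 2, 12, 12, 10, 9, 6, 1] sum 81, len 10
Shortest qualifying length: 9.

9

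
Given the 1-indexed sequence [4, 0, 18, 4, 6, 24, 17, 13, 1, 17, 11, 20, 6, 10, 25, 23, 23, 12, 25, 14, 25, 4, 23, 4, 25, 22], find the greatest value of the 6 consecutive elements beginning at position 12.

Elements at indices 12..17: 20, 6, 10, 25, 23, 23
max(20, 6, 10, 25, 23, 23) = 25

25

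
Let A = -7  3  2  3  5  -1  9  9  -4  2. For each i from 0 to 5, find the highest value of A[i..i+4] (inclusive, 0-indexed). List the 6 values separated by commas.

5, 5, 9, 9, 9, 9

-7 3 2 3 5 → max 5
3 2 3 5 -1 → max 5
2 3 5 -1 9 → max 9
3 5 -1 9 9 → max 9
5 -1 9 9 -4 → max 9
-1 9 9 -4 2 → max 9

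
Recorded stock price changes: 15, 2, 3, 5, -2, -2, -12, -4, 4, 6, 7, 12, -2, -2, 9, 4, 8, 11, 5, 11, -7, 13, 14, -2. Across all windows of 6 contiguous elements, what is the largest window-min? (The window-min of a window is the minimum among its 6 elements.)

4

Window mins for each of the 19 positions:
[15, 2, 3, 5, -2, -2] → min -2
[2, 3, 5, -2, -2, -12] → min -12
[3, 5, -2, -2, -12, -4] → min -12
[5, -2, -2, -12, -4, 4] → min -12
[-2, -2, -12, -4, 4, 6] → min -12
[-2, -12, -4, 4, 6, 7] → min -12
[-12, -4, 4, 6, 7, 12] → min -12
[-4, 4, 6, 7, 12, -2] → min -4
[4, 6, 7, 12, -2, -2] → min -2
[6, 7, 12, -2, -2, 9] → min -2
[7, 12, -2, -2, 9, 4] → min -2
[12, -2, -2, 9, 4, 8] → min -2
[-2, -2, 9, 4, 8, 11] → min -2
[-2, 9, 4, 8, 11, 5] → min -2
[9, 4, 8, 11, 5, 11] → min 4
[4, 8, 11, 5, 11, -7] → min -7
[8, 11, 5, 11, -7, 13] → min -7
[11, 5, 11, -7, 13, 14] → min -7
[5, 11, -7, 13, 14, -2] → min -7
Largest of these is 4.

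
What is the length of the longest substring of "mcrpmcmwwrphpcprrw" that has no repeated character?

4

add m: [m] len 1
add c: [m, c] len 2
add r: [m, c, r] len 3
add p: [m, c, r, p] len 4
add m (repeat m, move left end past it): [c, r, p, m] len 4
add c (repeat c, move left end past it): [r, p, m, c] len 4
add m (repeat m, move left end past it): [c, m] len 2
add w: [c, m, w] len 3
add w (repeat w, move left end past it): [w] len 1
add r: [w, r] len 2
add p: [w, r, p] len 3
add h: [w, r, p, h] len 4
add p (repeat p, move left end past it): [h, p] len 2
add c: [h, p, c] len 3
add p (repeat p, move left end past it): [c, p] len 2
add r: [c, p, r] len 3
add r (repeat r, move left end past it): [r] len 1
add w: [r, w] len 2
Longest all-distinct length: 4.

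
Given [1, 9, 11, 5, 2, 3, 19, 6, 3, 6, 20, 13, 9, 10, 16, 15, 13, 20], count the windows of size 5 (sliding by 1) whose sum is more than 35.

10

1 9 11 5 2 → sum 28
9 11 5 2 3 → sum 30
11 5 2 3 19 → sum 40  > 35 ✓
5 2 3 19 6 → sum 35
2 3 19 6 3 → sum 33
3 19 6 3 6 → sum 37  > 35 ✓
19 6 3 6 20 → sum 54  > 35 ✓
6 3 6 20 13 → sum 48  > 35 ✓
3 6 20 13 9 → sum 51  > 35 ✓
6 20 13 9 10 → sum 58  > 35 ✓
20 13 9 10 16 → sum 68  > 35 ✓
13 9 10 16 15 → sum 63  > 35 ✓
9 10 16 15 13 → sum 63  > 35 ✓
10 16 15 13 20 → sum 74  > 35 ✓
10 windows satisfy the condition.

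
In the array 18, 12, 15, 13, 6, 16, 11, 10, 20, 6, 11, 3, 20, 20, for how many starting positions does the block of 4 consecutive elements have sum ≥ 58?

(18, 12, 15, 13) → sum 58  ≥ 58 ✓
(12, 15, 13, 6) → sum 46
(15, 13, 6, 16) → sum 50
(13, 6, 16, 11) → sum 46
(6, 16, 11, 10) → sum 43
(16, 11, 10, 20) → sum 57
(11, 10, 20, 6) → sum 47
(10, 20, 6, 11) → sum 47
(20, 6, 11, 3) → sum 40
(6, 11, 3, 20) → sum 40
(11, 3, 20, 20) → sum 54
1 window satisfy the condition.

1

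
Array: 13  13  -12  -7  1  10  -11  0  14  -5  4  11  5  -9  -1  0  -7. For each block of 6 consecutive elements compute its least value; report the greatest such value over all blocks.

-5

(13, 13, -12, -7, 1, 10) → min -12
(13, -12, -7, 1, 10, -11) → min -12
(-12, -7, 1, 10, -11, 0) → min -12
(-7, 1, 10, -11, 0, 14) → min -11
(1, 10, -11, 0, 14, -5) → min -11
(10, -11, 0, 14, -5, 4) → min -11
(-11, 0, 14, -5, 4, 11) → min -11
(0, 14, -5, 4, 11, 5) → min -5
(14, -5, 4, 11, 5, -9) → min -9
(-5, 4, 11, 5, -9, -1) → min -9
(4, 11, 5, -9, -1, 0) → min -9
(11, 5, -9, -1, 0, -7) → min -9
Greatest of these is -5.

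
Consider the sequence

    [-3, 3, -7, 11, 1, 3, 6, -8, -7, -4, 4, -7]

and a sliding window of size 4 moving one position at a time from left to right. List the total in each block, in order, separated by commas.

(-3, 3, -7, 11) → sum 4
(3, -7, 11, 1) → sum 8
(-7, 11, 1, 3) → sum 8
(11, 1, 3, 6) → sum 21
(1, 3, 6, -8) → sum 2
(3, 6, -8, -7) → sum -6
(6, -8, -7, -4) → sum -13
(-8, -7, -4, 4) → sum -15
(-7, -4, 4, -7) → sum -14

4, 8, 8, 21, 2, -6, -13, -15, -14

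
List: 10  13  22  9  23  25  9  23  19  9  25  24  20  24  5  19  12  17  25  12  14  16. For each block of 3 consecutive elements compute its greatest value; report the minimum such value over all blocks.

16

10 13 22 → max 22
13 22 9 → max 22
22 9 23 → max 23
9 23 25 → max 25
23 25 9 → max 25
25 9 23 → max 25
9 23 19 → max 23
23 19 9 → max 23
19 9 25 → max 25
9 25 24 → max 25
25 24 20 → max 25
24 20 24 → max 24
20 24 5 → max 24
24 5 19 → max 24
5 19 12 → max 19
19 12 17 → max 19
12 17 25 → max 25
17 25 12 → max 25
25 12 14 → max 25
12 14 16 → max 16
Minimum of these is 16.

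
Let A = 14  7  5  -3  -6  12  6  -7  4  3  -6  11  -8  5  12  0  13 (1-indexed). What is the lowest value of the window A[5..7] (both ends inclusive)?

-6

Elements at indices 5..7: -6, 12, 6
min(-6, 12, 6) = -6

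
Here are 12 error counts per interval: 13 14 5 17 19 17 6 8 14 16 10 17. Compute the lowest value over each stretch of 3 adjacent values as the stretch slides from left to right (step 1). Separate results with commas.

5, 5, 5, 17, 6, 6, 6, 8, 10, 10

(13, 14, 5) → min 5
(14, 5, 17) → min 5
(5, 17, 19) → min 5
(17, 19, 17) → min 17
(19, 17, 6) → min 6
(17, 6, 8) → min 6
(6, 8, 14) → min 6
(8, 14, 16) → min 8
(14, 16, 10) → min 10
(16, 10, 17) → min 10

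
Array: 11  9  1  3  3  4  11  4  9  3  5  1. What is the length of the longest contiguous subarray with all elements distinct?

6

[11] len 1
[11, 9] len 2
[11, 9, 1] len 3
[11, 9, 1, 3] len 4
[3] len 1
[3, 4] len 2
[3, 4, 11] len 3
[11, 4] len 2
[11, 4, 9] len 3
[11, 4, 9, 3] len 4
[11, 4, 9, 3, 5] len 5
[11, 4, 9, 3, 5, 1] len 6
Longest all-distinct length: 6.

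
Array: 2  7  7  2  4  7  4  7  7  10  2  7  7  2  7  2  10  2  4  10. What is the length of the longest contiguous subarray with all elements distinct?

add 2: [2] len 1
add 7: [2, 7] len 2
add 7 (repeat 7, move left end past it): [7] len 1
add 2: [7, 2] len 2
add 4: [7, 2, 4] len 3
add 7 (repeat 7, move left end past it): [2, 4, 7] len 3
add 4 (repeat 4, move left end past it): [7, 4] len 2
add 7 (repeat 7, move left end past it): [4, 7] len 2
add 7 (repeat 7, move left end past it): [7] len 1
add 10: [7, 10] len 2
add 2: [7, 10, 2] len 3
add 7 (repeat 7, move left end past it): [10, 2, 7] len 3
add 7 (repeat 7, move left end past it): [7] len 1
add 2: [7, 2] len 2
add 7 (repeat 7, move left end past it): [2, 7] len 2
add 2 (repeat 2, move left end past it): [7, 2] len 2
add 10: [7, 2, 10] len 3
add 2 (repeat 2, move left end past it): [10, 2] len 2
add 4: [10, 2, 4] len 3
add 10 (repeat 10, move left end past it): [2, 4, 10] len 3
Longest all-distinct length: 3.

3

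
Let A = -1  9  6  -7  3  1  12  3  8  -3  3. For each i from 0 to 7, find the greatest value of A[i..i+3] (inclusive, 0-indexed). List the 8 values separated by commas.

9, 9, 6, 12, 12, 12, 12, 8

[-1, 9, 6, -7] → max 9
[9, 6, -7, 3] → max 9
[6, -7, 3, 1] → max 6
[-7, 3, 1, 12] → max 12
[3, 1, 12, 3] → max 12
[1, 12, 3, 8] → max 12
[12, 3, 8, -3] → max 12
[3, 8, -3, 3] → max 8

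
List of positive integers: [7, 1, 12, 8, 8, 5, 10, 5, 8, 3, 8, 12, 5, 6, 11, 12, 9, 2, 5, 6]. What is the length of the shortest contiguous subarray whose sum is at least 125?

17

add 7: running sum 7 < 125
add 1: running sum 8 < 125
add 12: running sum 20 < 125
add 8: running sum 28 < 125
add 8: running sum 36 < 125
add 5: running sum 41 < 125
add 10: running sum 51 < 125
add 5: running sum 56 < 125
add 8: running sum 64 < 125
add 3: running sum 67 < 125
add 8: running sum 75 < 125
add 12: running sum 87 < 125
add 5: running sum 92 < 125
add 6: running sum 98 < 125
add 11: running sum 109 < 125
add 12: running sum 121 < 125
end 16: [7, 1, 12, 8, 8, 5, 10, 5, 8, 3, 8, 12, 5, 6, 11, 12, 9] sum 130, len 17
end 17: [1, 12, 8, 8, 5, 10, 5, 8, 3, 8, 12, 5, 6, 11, 12, 9, 2] sum 125, len 17
end 18: [12, 8, 8, 5, 10, 5, 8, 3, 8, 12, 5, 6, 11, 12, 9, 2, 5] sum 129, len 17
end 19: [12, 8, 8, 5, 10, 5, 8, 3, 8, 12, 5, 6, 11, 12, 9, 2, 5, 6] sum 135, len 18
Shortest qualifying length: 17.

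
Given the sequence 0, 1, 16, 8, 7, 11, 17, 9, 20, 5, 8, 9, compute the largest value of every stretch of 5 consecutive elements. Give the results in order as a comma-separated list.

0 1 16 8 7 → max 16
1 16 8 7 11 → max 16
16 8 7 11 17 → max 17
8 7 11 17 9 → max 17
7 11 17 9 20 → max 20
11 17 9 20 5 → max 20
17 9 20 5 8 → max 20
9 20 5 8 9 → max 20

16, 16, 17, 17, 20, 20, 20, 20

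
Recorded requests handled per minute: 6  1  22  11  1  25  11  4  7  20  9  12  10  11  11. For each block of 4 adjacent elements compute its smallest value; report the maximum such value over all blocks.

Window mins for each of the 12 positions:
6 1 22 11 → min 1
1 22 11 1 → min 1
22 11 1 25 → min 1
11 1 25 11 → min 1
1 25 11 4 → min 1
25 11 4 7 → min 4
11 4 7 20 → min 4
4 7 20 9 → min 4
7 20 9 12 → min 7
20 9 12 10 → min 9
9 12 10 11 → min 9
12 10 11 11 → min 10
Maximum of these is 10.

10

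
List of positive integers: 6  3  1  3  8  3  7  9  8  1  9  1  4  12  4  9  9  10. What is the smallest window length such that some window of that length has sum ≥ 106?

18

add 6: running sum 6 < 106
add 3: running sum 9 < 106
add 1: running sum 10 < 106
add 3: running sum 13 < 106
add 8: running sum 21 < 106
add 3: running sum 24 < 106
add 7: running sum 31 < 106
add 9: running sum 40 < 106
add 8: running sum 48 < 106
add 1: running sum 49 < 106
add 9: running sum 58 < 106
add 1: running sum 59 < 106
add 4: running sum 63 < 106
add 12: running sum 75 < 106
add 4: running sum 79 < 106
add 9: running sum 88 < 106
add 9: running sum 97 < 106
add 10: shortest ending here [6, 3, 1, 3, 8, 3, 7, 9, 8, 1, 9, 1, 4, 12, 4, 9, 9, 10] sum 107, len 18
Shortest qualifying length: 18.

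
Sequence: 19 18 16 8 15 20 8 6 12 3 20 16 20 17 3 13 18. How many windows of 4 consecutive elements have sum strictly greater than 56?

5

(19, 18, 16, 8) → sum 61  > 56 ✓
(18, 16, 8, 15) → sum 57  > 56 ✓
(16, 8, 15, 20) → sum 59  > 56 ✓
(8, 15, 20, 8) → sum 51
(15, 20, 8, 6) → sum 49
(20, 8, 6, 12) → sum 46
(8, 6, 12, 3) → sum 29
(6, 12, 3, 20) → sum 41
(12, 3, 20, 16) → sum 51
(3, 20, 16, 20) → sum 59  > 56 ✓
(20, 16, 20, 17) → sum 73  > 56 ✓
(16, 20, 17, 3) → sum 56
(20, 17, 3, 13) → sum 53
(17, 3, 13, 18) → sum 51
5 windows satisfy the condition.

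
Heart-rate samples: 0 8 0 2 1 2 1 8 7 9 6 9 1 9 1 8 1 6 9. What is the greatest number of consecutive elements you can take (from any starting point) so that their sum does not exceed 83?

Extend to the right; shrink from the left whenever the sum exceeds 83:
→ 0: sum 0, len 1
→ 8: sum 8, len 2
→ 0: sum 8, len 3
→ 2: sum 10, len 4
→ 1: sum 11, len 5
→ 2: sum 13, len 6
→ 1: sum 14, len 7
→ 8: sum 22, len 8
→ 7: sum 29, len 9
→ 9: sum 38, len 10
→ 6: sum 44, len 11
→ 9: sum 53, len 12
→ 1: sum 54, len 13
→ 9: sum 63, len 14
→ 1: sum 64, len 15
→ 8: sum 72, len 16
→ 1: sum 73, len 17
→ 6: sum 79, len 18
→ 9 (dropped 0, 8): sum 80, len 17
Longest length seen: 18.

18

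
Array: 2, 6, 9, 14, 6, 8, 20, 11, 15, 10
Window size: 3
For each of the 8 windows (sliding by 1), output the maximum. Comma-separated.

9, 14, 14, 14, 20, 20, 20, 15

[2, 6, 9] → max 9
[6, 9, 14] → max 14
[9, 14, 6] → max 14
[14, 6, 8] → max 14
[6, 8, 20] → max 20
[8, 20, 11] → max 20
[20, 11, 15] → max 20
[11, 15, 10] → max 15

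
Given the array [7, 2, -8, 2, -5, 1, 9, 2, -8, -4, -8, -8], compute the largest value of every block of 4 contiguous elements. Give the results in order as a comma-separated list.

Sliding a size-4 window across the 12 values:
7 2 -8 2 → max 7
2 -8 2 -5 → max 2
-8 2 -5 1 → max 2
2 -5 1 9 → max 9
-5 1 9 2 → max 9
1 9 2 -8 → max 9
9 2 -8 -4 → max 9
2 -8 -4 -8 → max 2
-8 -4 -8 -8 → max -4

7, 2, 2, 9, 9, 9, 9, 2, -4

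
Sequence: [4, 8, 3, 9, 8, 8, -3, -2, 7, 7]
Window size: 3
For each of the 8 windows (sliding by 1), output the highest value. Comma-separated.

8, 9, 9, 9, 8, 8, 7, 7

4 8 3 → max 8
8 3 9 → max 9
3 9 8 → max 9
9 8 8 → max 9
8 8 -3 → max 8
8 -3 -2 → max 8
-3 -2 7 → max 7
-2 7 7 → max 7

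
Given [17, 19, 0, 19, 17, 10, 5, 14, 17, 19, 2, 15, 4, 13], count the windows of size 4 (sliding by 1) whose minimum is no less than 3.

[17, 19, 0, 19] → min 0
[19, 0, 19, 17] → min 0
[0, 19, 17, 10] → min 0
[19, 17, 10, 5] → min 5  ≥ 3 ✓
[17, 10, 5, 14] → min 5  ≥ 3 ✓
[10, 5, 14, 17] → min 5  ≥ 3 ✓
[5, 14, 17, 19] → min 5  ≥ 3 ✓
[14, 17, 19, 2] → min 2
[17, 19, 2, 15] → min 2
[19, 2, 15, 4] → min 2
[2, 15, 4, 13] → min 2
4 windows satisfy the condition.

4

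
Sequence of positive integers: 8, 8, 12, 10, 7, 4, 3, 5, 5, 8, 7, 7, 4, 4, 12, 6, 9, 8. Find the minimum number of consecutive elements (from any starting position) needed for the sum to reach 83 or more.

Extend right; whenever the sum reaches 83, record the length and shrink from the left:
add 8: running sum 8 < 83
add 8: running sum 16 < 83
add 12: running sum 28 < 83
add 10: running sum 38 < 83
add 7: running sum 45 < 83
add 4: running sum 49 < 83
add 3: running sum 52 < 83
add 5: running sum 57 < 83
add 5: running sum 62 < 83
add 8: running sum 70 < 83
add 7: running sum 77 < 83
end 11: [8, 8, 12, 10, 7, 4, 3, 5, 5, 8, 7, 7] sum 84, len 12
end 12: [8, 8, 12, 10, 7, 4, 3, 5, 5, 8, 7, 7, 4] sum 88, len 13
end 13: [8, 12, 10, 7, 4, 3, 5, 5, 8, 7, 7, 4, 4] sum 84, len 13
end 14: [12, 10, 7, 4, 3, 5, 5, 8, 7, 7, 4, 4, 12] sum 88, len 13
end 15: [12, 10, 7, 4, 3, 5, 5, 8, 7, 7, 4, 4, 12, 6] sum 94, len 14
end 16: [10, 7, 4, 3, 5, 5, 8, 7, 7, 4, 4, 12, 6, 9] sum 91, len 14
end 17: [7, 4, 3, 5, 5, 8, 7, 7, 4, 4, 12, 6, 9, 8] sum 89, len 14
Shortest qualifying length: 12.

12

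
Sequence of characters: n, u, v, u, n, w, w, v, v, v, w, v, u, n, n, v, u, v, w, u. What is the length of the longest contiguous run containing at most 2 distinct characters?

add n: window [n] (1 distinct), len 1
add u: window [n, u] (2 distinct), len 2
add v: window [u, v] (2 distinct), len 2
add u: window [u, v, u] (2 distinct), len 3
add n: window [u, n] (2 distinct), len 2
add w: window [n, w] (2 distinct), len 2
add w: window [n, w, w] (2 distinct), len 3
add v: window [w, w, v] (2 distinct), len 3
add v: window [w, w, v, v] (2 distinct), len 4
add v: window [w, w, v, v, v] (2 distinct), len 5
add w: window [w, w, v, v, v, w] (2 distinct), len 6
add v: window [w, w, v, v, v, w, v] (2 distinct), len 7
add u: window [v, u] (2 distinct), len 2
add n: window [u, n] (2 distinct), len 2
add n: window [u, n, n] (2 distinct), len 3
add v: window [n, n, v] (2 distinct), len 3
add u: window [v, u] (2 distinct), len 2
add v: window [v, u, v] (2 distinct), len 3
add w: window [v, w] (2 distinct), len 2
add u: window [w, u] (2 distinct), len 2
Longest length with ≤2 distinct: 7.

7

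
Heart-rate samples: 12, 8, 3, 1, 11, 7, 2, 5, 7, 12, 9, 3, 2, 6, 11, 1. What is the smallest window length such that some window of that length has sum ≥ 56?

8

add 12: running sum 12 < 56
add 8: running sum 20 < 56
add 3: running sum 23 < 56
add 1: running sum 24 < 56
add 11: running sum 35 < 56
add 7: running sum 42 < 56
add 2: running sum 44 < 56
add 5: running sum 49 < 56
add 7: shortest ending here [12, 8, 3, 1, 11, 7, 2, 5, 7] sum 56, len 9
add 12: shortest ending here [8, 3, 1, 11, 7, 2, 5, 7, 12] sum 56, len 9
add 9: shortest ending here [3, 1, 11, 7, 2, 5, 7, 12, 9] sum 57, len 9
add 3: shortest ending here [11, 7, 2, 5, 7, 12, 9, 3] sum 56, len 8
add 2: shortest ending here [11, 7, 2, 5, 7, 12, 9, 3, 2] sum 58, len 9
add 6: shortest ending here [11, 7, 2, 5, 7, 12, 9, 3, 2, 6] sum 64, len 10
add 11: shortest ending here [2, 5, 7, 12, 9, 3, 2, 6, 11] sum 57, len 9
add 1: shortest ending here [5, 7, 12, 9, 3, 2, 6, 11, 1] sum 56, len 9
Shortest qualifying length: 8.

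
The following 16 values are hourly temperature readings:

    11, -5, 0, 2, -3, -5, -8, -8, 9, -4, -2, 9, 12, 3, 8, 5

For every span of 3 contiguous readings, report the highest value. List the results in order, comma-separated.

11, 2, 2, 2, -3, -5, 9, 9, 9, 9, 12, 12, 12, 8

Sliding a size-3 window across the 16 values:
(11, -5, 0) → max 11
(-5, 0, 2) → max 2
(0, 2, -3) → max 2
(2, -3, -5) → max 2
(-3, -5, -8) → max -3
(-5, -8, -8) → max -5
(-8, -8, 9) → max 9
(-8, 9, -4) → max 9
(9, -4, -2) → max 9
(-4, -2, 9) → max 9
(-2, 9, 12) → max 12
(9, 12, 3) → max 12
(12, 3, 8) → max 12
(3, 8, 5) → max 8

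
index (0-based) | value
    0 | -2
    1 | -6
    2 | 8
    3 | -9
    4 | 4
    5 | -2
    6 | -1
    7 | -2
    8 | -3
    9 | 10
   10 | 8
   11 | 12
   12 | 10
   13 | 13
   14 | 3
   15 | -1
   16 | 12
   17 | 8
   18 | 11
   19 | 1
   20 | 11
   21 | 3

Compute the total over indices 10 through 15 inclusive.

45

Elements at indices 10..15: 8, 12, 10, 13, 3, -1
sum(8, 12, 10, 13, 3, -1) = 45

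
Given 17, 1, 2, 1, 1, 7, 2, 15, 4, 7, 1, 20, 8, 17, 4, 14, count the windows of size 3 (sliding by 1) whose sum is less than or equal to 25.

8

[17, 1, 2] → sum 20  ≤ 25 ✓
[1, 2, 1] → sum 4  ≤ 25 ✓
[2, 1, 1] → sum 4  ≤ 25 ✓
[1, 1, 7] → sum 9  ≤ 25 ✓
[1, 7, 2] → sum 10  ≤ 25 ✓
[7, 2, 15] → sum 24  ≤ 25 ✓
[2, 15, 4] → sum 21  ≤ 25 ✓
[15, 4, 7] → sum 26
[4, 7, 1] → sum 12  ≤ 25 ✓
[7, 1, 20] → sum 28
[1, 20, 8] → sum 29
[20, 8, 17] → sum 45
[8, 17, 4] → sum 29
[17, 4, 14] → sum 35
8 windows satisfy the condition.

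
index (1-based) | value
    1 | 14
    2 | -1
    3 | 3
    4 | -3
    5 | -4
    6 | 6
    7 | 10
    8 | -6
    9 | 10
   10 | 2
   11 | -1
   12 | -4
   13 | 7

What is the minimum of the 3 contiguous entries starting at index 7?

-6

Elements at indices 7..9: 10, -6, 10
min(10, -6, 10) = -6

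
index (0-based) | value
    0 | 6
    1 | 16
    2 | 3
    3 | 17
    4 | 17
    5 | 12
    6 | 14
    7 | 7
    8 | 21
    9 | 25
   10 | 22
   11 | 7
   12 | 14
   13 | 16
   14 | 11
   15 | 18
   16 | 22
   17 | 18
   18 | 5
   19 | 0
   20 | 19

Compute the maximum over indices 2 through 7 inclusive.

17

Elements at indices 2..7: 3, 17, 17, 12, 14, 7
max(3, 17, 17, 12, 14, 7) = 17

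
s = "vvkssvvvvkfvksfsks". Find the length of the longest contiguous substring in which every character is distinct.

[v] len 1
[v] len 1
[v, k] len 2
[v, k, s] len 3
[s] len 1
[s, v] len 2
[v] len 1
[v] len 1
[v] len 1
[v, k] len 2
[v, k, f] len 3
[k, f, v] len 3
[f, v, k] len 3
[f, v, k, s] len 4
[v, k, s, f] len 4
[f, s] len 2
[f, s, k] len 3
[k, s] len 2
Longest all-distinct length: 4.

4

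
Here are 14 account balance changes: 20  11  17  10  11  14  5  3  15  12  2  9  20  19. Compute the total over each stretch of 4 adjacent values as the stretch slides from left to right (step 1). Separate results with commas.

[20, 11, 17, 10] → sum 58
[11, 17, 10, 11] → sum 49
[17, 10, 11, 14] → sum 52
[10, 11, 14, 5] → sum 40
[11, 14, 5, 3] → sum 33
[14, 5, 3, 15] → sum 37
[5, 3, 15, 12] → sum 35
[3, 15, 12, 2] → sum 32
[15, 12, 2, 9] → sum 38
[12, 2, 9, 20] → sum 43
[2, 9, 20, 19] → sum 50

58, 49, 52, 40, 33, 37, 35, 32, 38, 43, 50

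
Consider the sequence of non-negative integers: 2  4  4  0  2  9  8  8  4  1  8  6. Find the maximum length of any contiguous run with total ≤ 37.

8

Extend to the right; shrink from the left whenever the sum exceeds 37:
[2] sum 2 len 1
[2, 4] sum 6 len 2
[2, 4, 4] sum 10 len 3
[2, 4, 4, 0] sum 10 len 4
[2, 4, 4, 0, 2] sum 12 len 5
[2, 4, 4, 0, 2, 9] sum 21 len 6
[2, 4, 4, 0, 2, 9, 8] sum 29 len 7
[2, 4, 4, 0, 2, 9, 8, 8] sum 37 len 8
[4, 0, 2, 9, 8, 8, 4] sum 35 len 7
[4, 0, 2, 9, 8, 8, 4, 1] sum 36 len 8
[8, 8, 4, 1, 8] sum 29 len 5
[8, 8, 4, 1, 8, 6] sum 35 len 6
Longest length seen: 8.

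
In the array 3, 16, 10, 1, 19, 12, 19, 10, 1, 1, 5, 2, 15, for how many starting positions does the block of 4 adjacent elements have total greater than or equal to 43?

3

[3, 16, 10, 1] → sum 30
[16, 10, 1, 19] → sum 46  ≥ 43 ✓
[10, 1, 19, 12] → sum 42
[1, 19, 12, 19] → sum 51  ≥ 43 ✓
[19, 12, 19, 10] → sum 60  ≥ 43 ✓
[12, 19, 10, 1] → sum 42
[19, 10, 1, 1] → sum 31
[10, 1, 1, 5] → sum 17
[1, 1, 5, 2] → sum 9
[1, 5, 2, 15] → sum 23
3 windows satisfy the condition.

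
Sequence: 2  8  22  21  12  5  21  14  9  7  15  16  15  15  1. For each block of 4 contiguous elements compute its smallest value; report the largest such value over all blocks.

[2, 8, 22, 21] → min 2
[8, 22, 21, 12] → min 8
[22, 21, 12, 5] → min 5
[21, 12, 5, 21] → min 5
[12, 5, 21, 14] → min 5
[5, 21, 14, 9] → min 5
[21, 14, 9, 7] → min 7
[14, 9, 7, 15] → min 7
[9, 7, 15, 16] → min 7
[7, 15, 16, 15] → min 7
[15, 16, 15, 15] → min 15
[16, 15, 15, 1] → min 1
Largest of these is 15.

15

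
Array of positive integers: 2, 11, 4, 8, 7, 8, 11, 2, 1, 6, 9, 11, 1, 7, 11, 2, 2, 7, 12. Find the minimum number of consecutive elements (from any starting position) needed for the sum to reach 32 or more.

add 2: running sum 2 < 32
add 11: running sum 13 < 32
add 4: running sum 17 < 32
add 8: running sum 25 < 32
end 4: [2, 11, 4, 8, 7] sum 32, len 5
end 5: [11, 4, 8, 7, 8] sum 38, len 5
end 6: [8, 7, 8, 11] sum 34, len 4
end 7: [8, 7, 8, 11, 2] sum 36, len 5
end 8: [8, 7, 8, 11, 2, 1] sum 37, len 6
end 9: [7, 8, 11, 2, 1, 6] sum 35, len 6
end 10: [8, 11, 2, 1, 6, 9] sum 37, len 6
end 11: [11, 2, 1, 6, 9, 11] sum 40, len 6
end 12: [11, 2, 1, 6, 9, 11, 1] sum 41, len 7
end 13: [6, 9, 11, 1, 7] sum 34, len 5
end 14: [9, 11, 1, 7, 11] sum 39, len 5
end 15: [11, 1, 7, 11, 2] sum 32, len 5
end 16: [11, 1, 7, 11, 2, 2] sum 34, len 6
end 17: [11, 1, 7, 11, 2, 2, 7] sum 41, len 7
end 18: [11, 2, 2, 7, 12] sum 34, len 5
Shortest qualifying length: 4.

4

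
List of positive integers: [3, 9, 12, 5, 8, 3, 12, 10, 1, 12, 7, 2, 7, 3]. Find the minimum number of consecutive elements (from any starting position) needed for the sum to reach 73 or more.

Extend right; whenever the sum reaches 73, record the length and shrink from the left:
add 3: running sum 3 < 73
add 9: running sum 12 < 73
add 12: running sum 24 < 73
add 5: running sum 29 < 73
add 8: running sum 37 < 73
add 3: running sum 40 < 73
add 12: running sum 52 < 73
add 10: running sum 62 < 73
add 1: running sum 63 < 73
end 9: [3, 9, 12, 5, 8, 3, 12, 10, 1, 12] sum 75, len 10
end 10: [9, 12, 5, 8, 3, 12, 10, 1, 12, 7] sum 79, len 10
end 11: [9, 12, 5, 8, 3, 12, 10, 1, 12, 7, 2] sum 81, len 11
end 12: [12, 5, 8, 3, 12, 10, 1, 12, 7, 2, 7] sum 79, len 11
end 13: [12, 5, 8, 3, 12, 10, 1, 12, 7, 2, 7, 3] sum 82, len 12
Shortest qualifying length: 10.

10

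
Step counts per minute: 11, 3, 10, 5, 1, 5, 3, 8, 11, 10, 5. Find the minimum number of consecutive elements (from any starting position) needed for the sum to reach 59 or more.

add 11: running sum 11 < 59
add 3: running sum 14 < 59
add 10: running sum 24 < 59
add 5: running sum 29 < 59
add 1: running sum 30 < 59
add 5: running sum 35 < 59
add 3: running sum 38 < 59
add 8: running sum 46 < 59
add 11: running sum 57 < 59
end 9: [11, 3, 10, 5, 1, 5, 3, 8, 11, 10] sum 67, len 10
end 10: [3, 10, 5, 1, 5, 3, 8, 11, 10, 5] sum 61, len 10
Shortest qualifying length: 10.

10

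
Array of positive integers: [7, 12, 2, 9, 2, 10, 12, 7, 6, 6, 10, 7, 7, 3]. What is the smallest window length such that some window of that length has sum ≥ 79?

11

add 7: running sum 7 < 79
add 12: running sum 19 < 79
add 2: running sum 21 < 79
add 9: running sum 30 < 79
add 2: running sum 32 < 79
add 10: running sum 42 < 79
add 12: running sum 54 < 79
add 7: running sum 61 < 79
add 6: running sum 67 < 79
add 6: running sum 73 < 79
end 10: [7, 12, 2, 9, 2, 10, 12, 7, 6, 6, 10] sum 83, len 11
end 11: [12, 2, 9, 2, 10, 12, 7, 6, 6, 10, 7] sum 83, len 11
end 12: [12, 2, 9, 2, 10, 12, 7, 6, 6, 10, 7, 7] sum 90, len 12
end 13: [9, 2, 10, 12, 7, 6, 6, 10, 7, 7, 3] sum 79, len 11
Shortest qualifying length: 11.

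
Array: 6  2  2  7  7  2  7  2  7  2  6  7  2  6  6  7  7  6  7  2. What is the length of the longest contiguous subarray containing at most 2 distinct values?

Extend right; when distinct count exceeds 2, shrink from the left:
add 6: window [6] (1 distinct), len 1
add 2: window [6, 2] (2 distinct), len 2
add 2: window [6, 2, 2] (2 distinct), len 3
add 7: window [2, 2, 7] (2 distinct), len 3
add 7: window [2, 2, 7, 7] (2 distinct), len 4
add 2: window [2, 2, 7, 7, 2] (2 distinct), len 5
add 7: window [2, 2, 7, 7, 2, 7] (2 distinct), len 6
add 2: window [2, 2, 7, 7, 2, 7, 2] (2 distinct), len 7
add 7: window [2, 2, 7, 7, 2, 7, 2, 7] (2 distinct), len 8
add 2: window [2, 2, 7, 7, 2, 7, 2, 7, 2] (2 distinct), len 9
add 6: window [2, 6] (2 distinct), len 2
add 7: window [6, 7] (2 distinct), len 2
add 2: window [7, 2] (2 distinct), len 2
add 6: window [2, 6] (2 distinct), len 2
add 6: window [2, 6, 6] (2 distinct), len 3
add 7: window [6, 6, 7] (2 distinct), len 3
add 7: window [6, 6, 7, 7] (2 distinct), len 4
add 6: window [6, 6, 7, 7, 6] (2 distinct), len 5
add 7: window [6, 6, 7, 7, 6, 7] (2 distinct), len 6
add 2: window [7, 2] (2 distinct), len 2
Longest length with ≤2 distinct: 9.

9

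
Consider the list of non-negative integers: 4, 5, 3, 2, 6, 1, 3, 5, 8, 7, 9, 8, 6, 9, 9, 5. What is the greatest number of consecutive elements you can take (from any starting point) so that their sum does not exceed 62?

Extend to the right; shrink from the left whenever the sum exceeds 62:
[4] sum 4 len 1
[4, 5] sum 9 len 2
[4, 5, 3] sum 12 len 3
[4, 5, 3, 2] sum 14 len 4
[4, 5, 3, 2, 6] sum 20 len 5
[4, 5, 3, 2, 6, 1] sum 21 len 6
[4, 5, 3, 2, 6, 1, 3] sum 24 len 7
[4, 5, 3, 2, 6, 1, 3, 5] sum 29 len 8
[4, 5, 3, 2, 6, 1, 3, 5, 8] sum 37 len 9
[4, 5, 3, 2, 6, 1, 3, 5, 8, 7] sum 44 len 10
[4, 5, 3, 2, 6, 1, 3, 5, 8, 7, 9] sum 53 len 11
[4, 5, 3, 2, 6, 1, 3, 5, 8, 7, 9, 8] sum 61 len 12
[3, 2, 6, 1, 3, 5, 8, 7, 9, 8, 6] sum 58 len 11
[6, 1, 3, 5, 8, 7, 9, 8, 6, 9] sum 62 len 10
[5, 8, 7, 9, 8, 6, 9, 9] sum 61 len 8
[8, 7, 9, 8, 6, 9, 9, 5] sum 61 len 8
Longest length seen: 12.

12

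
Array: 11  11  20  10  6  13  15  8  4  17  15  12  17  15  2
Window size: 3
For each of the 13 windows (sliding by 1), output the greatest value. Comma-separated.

Sliding a size-3 window across the 15 values:
11 11 20 → max 20
11 20 10 → max 20
20 10 6 → max 20
10 6 13 → max 13
6 13 15 → max 15
13 15 8 → max 15
15 8 4 → max 15
8 4 17 → max 17
4 17 15 → max 17
17 15 12 → max 17
15 12 17 → max 17
12 17 15 → max 17
17 15 2 → max 17

20, 20, 20, 13, 15, 15, 15, 17, 17, 17, 17, 17, 17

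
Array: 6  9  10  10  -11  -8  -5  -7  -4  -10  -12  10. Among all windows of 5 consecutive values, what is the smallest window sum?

(6, 9, 10, 10, -11) → sum 24
(9, 10, 10, -11, -8) → sum 10
(10, 10, -11, -8, -5) → sum -4
(10, -11, -8, -5, -7) → sum -21
(-11, -8, -5, -7, -4) → sum -35
(-8, -5, -7, -4, -10) → sum -34
(-5, -7, -4, -10, -12) → sum -38
(-7, -4, -10, -12, 10) → sum -23
Smallest of these is -38.

-38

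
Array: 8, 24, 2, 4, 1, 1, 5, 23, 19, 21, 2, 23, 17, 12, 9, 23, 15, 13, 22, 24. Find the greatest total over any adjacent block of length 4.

[8, 24, 2, 4] → sum 38
[24, 2, 4, 1] → sum 31
[2, 4, 1, 1] → sum 8
[4, 1, 1, 5] → sum 11
[1, 1, 5, 23] → sum 30
[1, 5, 23, 19] → sum 48
[5, 23, 19, 21] → sum 68
[23, 19, 21, 2] → sum 65
[19, 21, 2, 23] → sum 65
[21, 2, 23, 17] → sum 63
[2, 23, 17, 12] → sum 54
[23, 17, 12, 9] → sum 61
[17, 12, 9, 23] → sum 61
[12, 9, 23, 15] → sum 59
[9, 23, 15, 13] → sum 60
[23, 15, 13, 22] → sum 73
[15, 13, 22, 24] → sum 74
Greatest of these is 74.

74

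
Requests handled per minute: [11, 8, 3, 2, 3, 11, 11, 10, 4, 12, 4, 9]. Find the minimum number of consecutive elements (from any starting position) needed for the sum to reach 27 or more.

Extend right; whenever the sum reaches 27, record the length and shrink from the left:
add 11: running sum 11 < 27
add 8: running sum 19 < 27
add 3: running sum 22 < 27
add 2: running sum 24 < 27
end 4: [11, 8, 3, 2, 3] sum 27, len 5
end 5: [8, 3, 2, 3, 11] sum 27, len 5
end 6: [2, 3, 11, 11] sum 27, len 4
end 7: [11, 11, 10] sum 32, len 3
end 8: [11, 11, 10, 4] sum 36, len 4
end 9: [11, 10, 4, 12] sum 37, len 4
end 10: [10, 4, 12, 4] sum 30, len 4
end 11: [4, 12, 4, 9] sum 29, len 4
Shortest qualifying length: 3.

3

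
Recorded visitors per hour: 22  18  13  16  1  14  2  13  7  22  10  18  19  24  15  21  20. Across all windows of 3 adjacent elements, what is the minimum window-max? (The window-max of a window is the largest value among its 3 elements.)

Window maxs for each of the 15 positions:
22 18 13 → max 22
18 13 16 → max 18
13 16 1 → max 16
16 1 14 → max 16
1 14 2 → max 14
14 2 13 → max 14
2 13 7 → max 13
13 7 22 → max 22
7 22 10 → max 22
22 10 18 → max 22
10 18 19 → max 19
18 19 24 → max 24
19 24 15 → max 24
24 15 21 → max 24
15 21 20 → max 21
Minimum of these is 13.

13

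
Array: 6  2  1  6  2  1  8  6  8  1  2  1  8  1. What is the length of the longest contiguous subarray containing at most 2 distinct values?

3

add 6: window [6] (1 distinct), len 1
add 2: window [6, 2] (2 distinct), len 2
add 1: window [2, 1] (2 distinct), len 2
add 6: window [1, 6] (2 distinct), len 2
add 2: window [6, 2] (2 distinct), len 2
add 1: window [2, 1] (2 distinct), len 2
add 8: window [1, 8] (2 distinct), len 2
add 6: window [8, 6] (2 distinct), len 2
add 8: window [8, 6, 8] (2 distinct), len 3
add 1: window [8, 1] (2 distinct), len 2
add 2: window [1, 2] (2 distinct), len 2
add 1: window [1, 2, 1] (2 distinct), len 3
add 8: window [1, 8] (2 distinct), len 2
add 1: window [1, 8, 1] (2 distinct), len 3
Longest length with ≤2 distinct: 3.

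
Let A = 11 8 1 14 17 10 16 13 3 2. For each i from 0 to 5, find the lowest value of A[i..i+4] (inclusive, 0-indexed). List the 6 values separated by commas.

1, 1, 1, 10, 3, 2

11 8 1 14 17 → min 1
8 1 14 17 10 → min 1
1 14 17 10 16 → min 1
14 17 10 16 13 → min 10
17 10 16 13 3 → min 3
10 16 13 3 2 → min 2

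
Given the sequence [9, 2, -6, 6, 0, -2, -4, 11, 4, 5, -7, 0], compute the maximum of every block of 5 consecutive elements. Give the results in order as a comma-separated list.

9, 6, 6, 11, 11, 11, 11, 11

(9, 2, -6, 6, 0) → max 9
(2, -6, 6, 0, -2) → max 6
(-6, 6, 0, -2, -4) → max 6
(6, 0, -2, -4, 11) → max 11
(0, -2, -4, 11, 4) → max 11
(-2, -4, 11, 4, 5) → max 11
(-4, 11, 4, 5, -7) → max 11
(11, 4, 5, -7, 0) → max 11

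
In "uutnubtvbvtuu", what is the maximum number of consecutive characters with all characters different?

5

add u: [u] len 1
add u (repeat u, move left end past it): [u] len 1
add t: [u, t] len 2
add n: [u, t, n] len 3
add u (repeat u, move left end past it): [t, n, u] len 3
add b: [t, n, u, b] len 4
add t (repeat t, move left end past it): [n, u, b, t] len 4
add v: [n, u, b, t, v] len 5
add b (repeat b, move left end past it): [t, v, b] len 3
add v (repeat v, move left end past it): [b, v] len 2
add t: [b, v, t] len 3
add u: [b, v, t, u] len 4
add u (repeat u, move left end past it): [u] len 1
Longest all-distinct length: 5.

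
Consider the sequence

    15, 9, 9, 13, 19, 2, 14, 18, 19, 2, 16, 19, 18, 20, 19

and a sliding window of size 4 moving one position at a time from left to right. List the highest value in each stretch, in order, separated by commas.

[15, 9, 9, 13] → max 15
[9, 9, 13, 19] → max 19
[9, 13, 19, 2] → max 19
[13, 19, 2, 14] → max 19
[19, 2, 14, 18] → max 19
[2, 14, 18, 19] → max 19
[14, 18, 19, 2] → max 19
[18, 19, 2, 16] → max 19
[19, 2, 16, 19] → max 19
[2, 16, 19, 18] → max 19
[16, 19, 18, 20] → max 20
[19, 18, 20, 19] → max 20

15, 19, 19, 19, 19, 19, 19, 19, 19, 19, 20, 20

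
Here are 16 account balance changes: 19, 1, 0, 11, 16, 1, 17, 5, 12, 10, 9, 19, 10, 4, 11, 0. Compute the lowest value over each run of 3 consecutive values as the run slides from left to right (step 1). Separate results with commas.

(19, 1, 0) → min 0
(1, 0, 11) → min 0
(0, 11, 16) → min 0
(11, 16, 1) → min 1
(16, 1, 17) → min 1
(1, 17, 5) → min 1
(17, 5, 12) → min 5
(5, 12, 10) → min 5
(12, 10, 9) → min 9
(10, 9, 19) → min 9
(9, 19, 10) → min 9
(19, 10, 4) → min 4
(10, 4, 11) → min 4
(4, 11, 0) → min 0

0, 0, 0, 1, 1, 1, 5, 5, 9, 9, 9, 4, 4, 0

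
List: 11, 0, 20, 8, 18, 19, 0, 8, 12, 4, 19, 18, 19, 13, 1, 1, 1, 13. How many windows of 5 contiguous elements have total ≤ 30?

1

[11, 0, 20, 8, 18] → sum 57
[0, 20, 8, 18, 19] → sum 65
[20, 8, 18, 19, 0] → sum 65
[8, 18, 19, 0, 8] → sum 53
[18, 19, 0, 8, 12] → sum 57
[19, 0, 8, 12, 4] → sum 43
[0, 8, 12, 4, 19] → sum 43
[8, 12, 4, 19, 18] → sum 61
[12, 4, 19, 18, 19] → sum 72
[4, 19, 18, 19, 13] → sum 73
[19, 18, 19, 13, 1] → sum 70
[18, 19, 13, 1, 1] → sum 52
[19, 13, 1, 1, 1] → sum 35
[13, 1, 1, 1, 13] → sum 29  ≤ 30 ✓
1 window satisfy the condition.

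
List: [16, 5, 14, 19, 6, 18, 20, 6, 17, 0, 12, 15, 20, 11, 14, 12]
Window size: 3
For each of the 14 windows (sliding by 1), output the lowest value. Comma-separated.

(16, 5, 14) → min 5
(5, 14, 19) → min 5
(14, 19, 6) → min 6
(19, 6, 18) → min 6
(6, 18, 20) → min 6
(18, 20, 6) → min 6
(20, 6, 17) → min 6
(6, 17, 0) → min 0
(17, 0, 12) → min 0
(0, 12, 15) → min 0
(12, 15, 20) → min 12
(15, 20, 11) → min 11
(20, 11, 14) → min 11
(11, 14, 12) → min 11

5, 5, 6, 6, 6, 6, 6, 0, 0, 0, 12, 11, 11, 11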